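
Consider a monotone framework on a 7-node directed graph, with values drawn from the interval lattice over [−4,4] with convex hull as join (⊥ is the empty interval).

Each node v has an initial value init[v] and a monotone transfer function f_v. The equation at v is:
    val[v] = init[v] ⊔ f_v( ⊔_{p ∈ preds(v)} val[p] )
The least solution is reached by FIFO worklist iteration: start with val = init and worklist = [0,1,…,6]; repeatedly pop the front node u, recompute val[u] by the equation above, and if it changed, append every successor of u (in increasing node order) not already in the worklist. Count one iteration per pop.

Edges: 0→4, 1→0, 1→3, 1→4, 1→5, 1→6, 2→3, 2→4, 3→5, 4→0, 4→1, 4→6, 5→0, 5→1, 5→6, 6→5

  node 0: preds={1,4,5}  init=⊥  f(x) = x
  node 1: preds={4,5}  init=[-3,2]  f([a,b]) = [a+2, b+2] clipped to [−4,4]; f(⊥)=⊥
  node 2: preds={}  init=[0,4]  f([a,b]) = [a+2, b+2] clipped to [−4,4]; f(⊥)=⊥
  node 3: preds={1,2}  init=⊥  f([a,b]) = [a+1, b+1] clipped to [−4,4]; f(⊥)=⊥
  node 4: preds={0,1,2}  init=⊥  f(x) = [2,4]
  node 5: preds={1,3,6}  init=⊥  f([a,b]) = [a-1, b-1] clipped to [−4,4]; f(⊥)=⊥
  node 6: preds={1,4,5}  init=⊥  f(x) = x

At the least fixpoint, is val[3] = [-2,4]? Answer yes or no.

Worklist (14 pops):
  #1 pop 0: in=[-3,2] → [-3,2] (was ⊥); enqueue []
  #2 pop 1: in=⊥ → [-3,2] (no change)
  #3 pop 2: in=⊥ → [0,4] (no change)
  #4 pop 3: in=[-3,4] → [-2,4] (was ⊥); enqueue []
  #5 pop 4: in=[-3,4] → [2,4] (was ⊥); enqueue [0,1]
  #6 pop 5: in=[-3,4] → [-4,3] (was ⊥); enqueue []
  #7 pop 6: in=[-4,4] → [-4,4] (was ⊥); enqueue [5]
  #8 pop 0: in=[-4,4] → [-4,4] (was [-3,2]); enqueue [4]
  #9 pop 1: in=[-4,4] → [-3,4] (was [-3,2]); enqueue [0,3,6]
  #10 pop 5: in=[-4,4] → [-4,3] (no change)
  #11 pop 4: in=[-4,4] → [2,4] (no change)
  #12 pop 0: in=[-4,4] → [-4,4] (no change)
  #13 pop 3: in=[-3,4] → [-2,4] (no change)
  #14 pop 6: in=[-4,4] → [-4,4] (no change)

Fixpoint:
  val[0] = [-4,4]
  val[1] = [-3,4]
  val[2] = [0,4]
  val[3] = [-2,4]
  val[4] = [2,4]
  val[5] = [-4,3]
  val[6] = [-4,4]

yes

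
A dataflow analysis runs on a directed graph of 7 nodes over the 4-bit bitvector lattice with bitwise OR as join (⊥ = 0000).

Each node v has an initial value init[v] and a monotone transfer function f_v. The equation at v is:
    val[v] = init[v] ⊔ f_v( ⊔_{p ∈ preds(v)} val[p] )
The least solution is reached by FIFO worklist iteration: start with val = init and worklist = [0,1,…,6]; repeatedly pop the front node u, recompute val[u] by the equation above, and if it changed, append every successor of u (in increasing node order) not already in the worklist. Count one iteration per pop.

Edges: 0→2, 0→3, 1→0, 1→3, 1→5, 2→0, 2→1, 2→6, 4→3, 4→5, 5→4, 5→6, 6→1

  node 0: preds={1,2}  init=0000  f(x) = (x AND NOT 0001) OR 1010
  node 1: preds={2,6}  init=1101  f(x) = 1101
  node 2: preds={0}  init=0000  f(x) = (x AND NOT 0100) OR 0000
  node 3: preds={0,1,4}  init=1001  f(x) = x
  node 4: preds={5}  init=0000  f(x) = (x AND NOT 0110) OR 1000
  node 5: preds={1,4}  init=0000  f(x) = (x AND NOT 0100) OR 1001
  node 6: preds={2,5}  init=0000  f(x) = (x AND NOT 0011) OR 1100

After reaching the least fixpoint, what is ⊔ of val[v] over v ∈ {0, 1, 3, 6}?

Trace (13 dequeues):
  [1] u=0 | in 1101 | out 1110 | prev 0000 | push {}
  [2] u=1 | in 0000 | out 1101 | ==
  [3] u=2 | in 1110 | out 1010 | prev 0000 | push {0,1}
  [4] u=3 | in 1111 | out 1111 | prev 1001 | push {}
  [5] u=4 | in 0000 | out 1000 | prev 0000 | push {3}
  [6] u=5 | in 1101 | out 1001 | prev 0000 | push {4}
  [7] u=6 | in 1011 | out 1100 | prev 0000 | push {}
  [8] u=0 | in 1111 | out 1110 | ==
  [9] u=1 | in 1110 | out 1101 | ==
  [10] u=3 | in 1111 | out 1111 | ==
  [11] u=4 | in 1001 | out 1001 | prev 1000 | push {3,5}
  [12] u=3 | in 1111 | out 1111 | ==
  [13] u=5 | in 1101 | out 1001 | ==

Converged values:
  [0] 1110
  [1] 1101
  [2] 1010
  [3] 1111
  [4] 1001
  [5] 1001
  [6] 1100

1111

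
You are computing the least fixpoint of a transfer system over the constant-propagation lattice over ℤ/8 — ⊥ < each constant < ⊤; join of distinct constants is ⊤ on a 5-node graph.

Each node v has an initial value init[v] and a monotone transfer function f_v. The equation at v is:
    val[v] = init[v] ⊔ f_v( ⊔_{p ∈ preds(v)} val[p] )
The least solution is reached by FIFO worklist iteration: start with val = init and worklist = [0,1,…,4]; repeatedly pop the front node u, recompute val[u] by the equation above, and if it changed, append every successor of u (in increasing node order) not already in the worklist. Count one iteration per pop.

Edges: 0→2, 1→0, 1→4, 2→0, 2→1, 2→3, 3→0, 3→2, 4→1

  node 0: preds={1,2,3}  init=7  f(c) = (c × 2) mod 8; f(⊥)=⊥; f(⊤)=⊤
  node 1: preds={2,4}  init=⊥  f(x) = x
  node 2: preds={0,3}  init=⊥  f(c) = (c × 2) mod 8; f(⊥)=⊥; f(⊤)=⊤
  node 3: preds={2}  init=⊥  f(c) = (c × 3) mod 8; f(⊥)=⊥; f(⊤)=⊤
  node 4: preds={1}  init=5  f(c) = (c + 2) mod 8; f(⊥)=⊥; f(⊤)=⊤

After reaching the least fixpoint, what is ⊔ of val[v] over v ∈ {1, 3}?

Trace (14 dequeues):
  [1] u=0 | in ⊥ | out 7 | ==
  [2] u=1 | in 5 | out 5 | prev ⊥ | push {0}
  [3] u=2 | in 7 | out 6 | prev ⊥ | push {1}
  [4] u=3 | in 6 | out 2 | prev ⊥ | push {2}
  [5] u=4 | in 5 | out ⊤ | prev 5 | push {}
  [6] u=0 | in ⊤ | out ⊤ | prev 7 | push {}
  [7] u=1 | in ⊤ | out ⊤ | prev 5 | push {0,4}
  [8] u=2 | in ⊤ | out ⊤ | prev 6 | push {1,3}
  [9] u=0 | in ⊤ | out ⊤ | ==
  [10] u=4 | in ⊤ | out ⊤ | ==
  [11] u=1 | in ⊤ | out ⊤ | ==
  [12] u=3 | in ⊤ | out ⊤ | prev 2 | push {0,2}
  [13] u=0 | in ⊤ | out ⊤ | ==
  [14] u=2 | in ⊤ | out ⊤ | ==

Converged values:
  [0] ⊤
  [1] ⊤
  [2] ⊤
  [3] ⊤
  [4] ⊤

⊤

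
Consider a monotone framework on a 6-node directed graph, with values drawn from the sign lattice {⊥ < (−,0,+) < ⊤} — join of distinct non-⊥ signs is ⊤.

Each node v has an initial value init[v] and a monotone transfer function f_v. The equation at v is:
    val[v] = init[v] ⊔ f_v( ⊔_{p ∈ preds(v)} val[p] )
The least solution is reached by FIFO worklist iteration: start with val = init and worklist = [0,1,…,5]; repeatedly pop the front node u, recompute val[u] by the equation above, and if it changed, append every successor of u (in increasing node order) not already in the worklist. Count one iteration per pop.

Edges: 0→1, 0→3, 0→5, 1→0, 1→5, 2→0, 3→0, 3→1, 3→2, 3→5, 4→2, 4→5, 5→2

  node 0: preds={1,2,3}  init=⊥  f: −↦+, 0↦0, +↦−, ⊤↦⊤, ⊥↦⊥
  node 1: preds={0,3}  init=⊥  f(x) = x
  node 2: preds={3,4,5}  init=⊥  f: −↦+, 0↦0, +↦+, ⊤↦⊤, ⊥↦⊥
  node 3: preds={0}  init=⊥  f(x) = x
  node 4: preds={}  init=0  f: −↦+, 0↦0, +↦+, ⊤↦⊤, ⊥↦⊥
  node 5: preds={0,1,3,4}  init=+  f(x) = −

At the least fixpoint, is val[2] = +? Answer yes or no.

Trace (14 dequeues):
  [1] u=0 | in ⊥ | out ⊥ | ==
  [2] u=1 | in ⊥ | out ⊥ | ==
  [3] u=2 | in ⊤ | out ⊤ | prev ⊥ | push {0}
  [4] u=3 | in ⊥ | out ⊥ | ==
  [5] u=4 | in ⊥ | out 0 | ==
  [6] u=5 | in 0 | out ⊤ | prev + | push {2}
  [7] u=0 | in ⊤ | out ⊤ | prev ⊥ | push {1,3,5}
  [8] u=2 | in ⊤ | out ⊤ | ==
  [9] u=1 | in ⊤ | out ⊤ | prev ⊥ | push {0}
  [10] u=3 | in ⊤ | out ⊤ | prev ⊥ | push {1,2}
  [11] u=5 | in ⊤ | out ⊤ | ==
  [12] u=0 | in ⊤ | out ⊤ | ==
  [13] u=1 | in ⊤ | out ⊤ | ==
  [14] u=2 | in ⊤ | out ⊤ | ==

Converged values:
  [0] ⊤
  [1] ⊤
  [2] ⊤
  [3] ⊤
  [4] 0
  [5] ⊤

no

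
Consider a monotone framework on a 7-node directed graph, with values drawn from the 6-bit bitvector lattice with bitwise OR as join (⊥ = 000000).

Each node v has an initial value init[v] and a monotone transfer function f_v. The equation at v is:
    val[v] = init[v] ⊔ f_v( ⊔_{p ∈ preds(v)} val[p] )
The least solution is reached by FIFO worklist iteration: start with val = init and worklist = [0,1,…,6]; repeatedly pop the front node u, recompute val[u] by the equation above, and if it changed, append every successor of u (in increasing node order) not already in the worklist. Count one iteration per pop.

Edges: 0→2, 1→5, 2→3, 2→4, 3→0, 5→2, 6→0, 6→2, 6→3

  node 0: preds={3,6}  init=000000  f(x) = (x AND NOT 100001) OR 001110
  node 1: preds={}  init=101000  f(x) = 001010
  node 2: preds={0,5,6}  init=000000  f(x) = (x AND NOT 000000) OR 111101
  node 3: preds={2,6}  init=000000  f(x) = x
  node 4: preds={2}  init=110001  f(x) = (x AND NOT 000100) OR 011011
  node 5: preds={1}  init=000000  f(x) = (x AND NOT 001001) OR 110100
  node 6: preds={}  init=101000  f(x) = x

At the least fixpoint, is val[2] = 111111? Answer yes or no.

Iteration log — 9 steps:
  step 1. node 0  ⊔preds=101000  new=001110  old=000000  +wl: 
  step 2. node 1  ⊔preds=000000  new=101010  old=101000  +wl: 
  step 3. node 2  ⊔preds=101110  new=111111  old=000000  +wl: 
  step 4. node 3  ⊔preds=111111  new=111111  old=000000  +wl: 0
  step 5. node 4  ⊔preds=111111  new=111011  old=110001  +wl: 
  step 6. node 5  ⊔preds=101010  new=110110  old=000000  +wl: 2
  step 7. node 6  ⊔preds=000000  new=101000  stable
  step 8. node 0  ⊔preds=111111  new=011110  old=001110  +wl: 
  step 9. node 2  ⊔preds=111110  new=111111  stable

Least fixpoint reached:
  node 0: 011110
  node 1: 101010
  node 2: 111111
  node 3: 111111
  node 4: 111011
  node 5: 110110
  node 6: 101000

yes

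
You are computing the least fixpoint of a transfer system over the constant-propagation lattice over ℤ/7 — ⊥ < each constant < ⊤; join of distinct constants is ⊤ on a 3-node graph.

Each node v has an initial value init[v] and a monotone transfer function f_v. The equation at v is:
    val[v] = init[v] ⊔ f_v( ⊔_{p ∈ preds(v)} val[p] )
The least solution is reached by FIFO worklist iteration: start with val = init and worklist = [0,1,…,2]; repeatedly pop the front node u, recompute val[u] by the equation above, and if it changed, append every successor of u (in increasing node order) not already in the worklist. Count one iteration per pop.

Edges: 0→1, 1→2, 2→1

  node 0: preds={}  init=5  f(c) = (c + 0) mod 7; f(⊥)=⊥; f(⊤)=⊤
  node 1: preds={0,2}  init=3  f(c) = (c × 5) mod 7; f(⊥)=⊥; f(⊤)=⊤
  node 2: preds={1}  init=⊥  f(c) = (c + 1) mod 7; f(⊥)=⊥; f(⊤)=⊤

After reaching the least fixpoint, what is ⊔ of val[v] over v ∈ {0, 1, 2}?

⊤

Worklist (4 pops):
  #1 pop 0: in=⊥ → 5 (no change)
  #2 pop 1: in=5 → ⊤ (was 3); enqueue []
  #3 pop 2: in=⊤ → ⊤ (was ⊥); enqueue [1]
  #4 pop 1: in=⊤ → ⊤ (no change)

Fixpoint:
  val[0] = 5
  val[1] = ⊤
  val[2] = ⊤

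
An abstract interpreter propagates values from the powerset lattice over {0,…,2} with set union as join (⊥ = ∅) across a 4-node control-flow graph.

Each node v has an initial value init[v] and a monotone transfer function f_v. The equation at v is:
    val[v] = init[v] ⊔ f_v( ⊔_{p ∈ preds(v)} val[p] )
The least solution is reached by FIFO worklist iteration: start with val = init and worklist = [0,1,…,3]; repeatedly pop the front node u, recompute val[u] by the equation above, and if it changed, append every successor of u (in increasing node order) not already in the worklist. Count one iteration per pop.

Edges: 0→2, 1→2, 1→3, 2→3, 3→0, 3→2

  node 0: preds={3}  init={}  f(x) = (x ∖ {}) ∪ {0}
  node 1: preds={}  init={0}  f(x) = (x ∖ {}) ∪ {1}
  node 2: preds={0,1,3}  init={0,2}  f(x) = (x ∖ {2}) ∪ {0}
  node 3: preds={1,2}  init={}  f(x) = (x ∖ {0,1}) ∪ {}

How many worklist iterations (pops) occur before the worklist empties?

6

Trace (6 dequeues):
  [1] u=0 | in {} | out {0} | prev {} | push {}
  [2] u=1 | in {} | out {0,1} | prev {0} | push {}
  [3] u=2 | in {0,1} | out {0,1,2} | prev {0,2} | push {}
  [4] u=3 | in {0,1,2} | out {2} | prev {} | push {0,2}
  [5] u=0 | in {2} | out {0,2} | prev {0} | push {}
  [6] u=2 | in {0,1,2} | out {0,1,2} | ==

Converged values:
  [0] {0,2}
  [1] {0,1}
  [2] {0,1,2}
  [3] {2}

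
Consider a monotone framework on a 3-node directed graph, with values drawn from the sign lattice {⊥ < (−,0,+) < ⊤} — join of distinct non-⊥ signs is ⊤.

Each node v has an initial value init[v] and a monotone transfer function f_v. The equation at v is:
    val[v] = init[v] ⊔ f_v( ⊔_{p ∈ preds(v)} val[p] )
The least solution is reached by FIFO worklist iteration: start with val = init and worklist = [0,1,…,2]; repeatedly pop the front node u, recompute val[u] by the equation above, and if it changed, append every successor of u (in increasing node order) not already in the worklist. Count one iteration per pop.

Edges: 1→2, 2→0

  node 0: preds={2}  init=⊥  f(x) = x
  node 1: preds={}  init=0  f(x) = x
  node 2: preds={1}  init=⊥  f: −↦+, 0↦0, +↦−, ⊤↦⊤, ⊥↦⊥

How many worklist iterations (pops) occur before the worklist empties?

4

Trace (4 dequeues):
  [1] u=0 | in ⊥ | out ⊥ | ==
  [2] u=1 | in ⊥ | out 0 | ==
  [3] u=2 | in 0 | out 0 | prev ⊥ | push {0}
  [4] u=0 | in 0 | out 0 | prev ⊥ | push {}

Converged values:
  [0] 0
  [1] 0
  [2] 0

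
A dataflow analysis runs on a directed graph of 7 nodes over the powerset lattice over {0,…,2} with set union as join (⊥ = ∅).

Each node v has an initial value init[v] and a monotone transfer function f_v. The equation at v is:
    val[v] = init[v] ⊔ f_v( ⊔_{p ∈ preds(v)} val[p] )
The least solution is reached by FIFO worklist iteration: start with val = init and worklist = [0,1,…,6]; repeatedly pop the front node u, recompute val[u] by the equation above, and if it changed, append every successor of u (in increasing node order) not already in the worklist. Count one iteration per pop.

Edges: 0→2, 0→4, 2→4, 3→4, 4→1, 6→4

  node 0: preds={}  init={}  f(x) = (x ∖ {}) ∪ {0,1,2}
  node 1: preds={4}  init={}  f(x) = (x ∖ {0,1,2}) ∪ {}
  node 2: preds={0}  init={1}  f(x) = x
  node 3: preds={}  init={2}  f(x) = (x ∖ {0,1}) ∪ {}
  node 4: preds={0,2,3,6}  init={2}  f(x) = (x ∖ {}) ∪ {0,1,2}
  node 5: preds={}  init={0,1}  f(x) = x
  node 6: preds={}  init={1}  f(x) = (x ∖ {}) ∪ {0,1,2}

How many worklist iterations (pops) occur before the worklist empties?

9

Trace (9 dequeues):
  [1] u=0 | in {} | out {0,1,2} | prev {} | push {}
  [2] u=1 | in {2} | out {} | ==
  [3] u=2 | in {0,1,2} | out {0,1,2} | prev {1} | push {}
  [4] u=3 | in {} | out {2} | ==
  [5] u=4 | in {0,1,2} | out {0,1,2} | prev {2} | push {1}
  [6] u=5 | in {} | out {0,1} | ==
  [7] u=6 | in {} | out {0,1,2} | prev {1} | push {4}
  [8] u=1 | in {0,1,2} | out {} | ==
  [9] u=4 | in {0,1,2} | out {0,1,2} | ==

Converged values:
  [0] {0,1,2}
  [1] {}
  [2] {0,1,2}
  [3] {2}
  [4] {0,1,2}
  [5] {0,1}
  [6] {0,1,2}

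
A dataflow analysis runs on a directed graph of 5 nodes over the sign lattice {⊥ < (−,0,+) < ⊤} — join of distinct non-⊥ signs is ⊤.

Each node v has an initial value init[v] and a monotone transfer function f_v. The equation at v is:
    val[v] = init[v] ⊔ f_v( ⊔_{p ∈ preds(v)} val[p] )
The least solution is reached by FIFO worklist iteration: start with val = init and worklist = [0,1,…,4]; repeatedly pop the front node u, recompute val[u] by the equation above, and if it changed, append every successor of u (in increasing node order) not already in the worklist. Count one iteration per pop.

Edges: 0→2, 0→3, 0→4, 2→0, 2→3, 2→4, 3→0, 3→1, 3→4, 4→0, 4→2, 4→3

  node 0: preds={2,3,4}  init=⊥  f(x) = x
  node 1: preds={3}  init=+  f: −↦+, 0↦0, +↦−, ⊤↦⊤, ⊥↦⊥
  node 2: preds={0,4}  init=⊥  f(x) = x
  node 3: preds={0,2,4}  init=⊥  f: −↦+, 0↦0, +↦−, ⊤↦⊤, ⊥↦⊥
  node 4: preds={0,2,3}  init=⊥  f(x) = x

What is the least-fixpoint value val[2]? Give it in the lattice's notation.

⊥

Trace (5 dequeues):
  [1] u=0 | in ⊥ | out ⊥ | ==
  [2] u=1 | in ⊥ | out + | ==
  [3] u=2 | in ⊥ | out ⊥ | ==
  [4] u=3 | in ⊥ | out ⊥ | ==
  [5] u=4 | in ⊥ | out ⊥ | ==

Converged values:
  [0] ⊥
  [1] +
  [2] ⊥
  [3] ⊥
  [4] ⊥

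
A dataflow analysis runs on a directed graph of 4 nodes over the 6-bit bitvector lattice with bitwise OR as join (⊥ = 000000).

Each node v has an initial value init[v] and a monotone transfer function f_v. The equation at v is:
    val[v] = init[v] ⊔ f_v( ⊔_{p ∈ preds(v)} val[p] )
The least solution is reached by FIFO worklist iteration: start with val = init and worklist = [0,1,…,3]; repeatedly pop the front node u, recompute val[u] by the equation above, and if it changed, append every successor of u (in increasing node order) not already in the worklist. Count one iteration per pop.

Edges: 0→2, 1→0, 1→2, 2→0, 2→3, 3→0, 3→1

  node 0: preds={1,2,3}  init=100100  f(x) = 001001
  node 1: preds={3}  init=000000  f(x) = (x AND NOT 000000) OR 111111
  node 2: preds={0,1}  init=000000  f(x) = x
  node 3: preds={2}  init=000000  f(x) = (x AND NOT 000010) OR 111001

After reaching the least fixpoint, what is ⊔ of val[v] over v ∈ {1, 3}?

111111

Trace (6 dequeues):
  [1] u=0 | in 000000 | out 101101 | prev 100100 | push {}
  [2] u=1 | in 000000 | out 111111 | prev 000000 | push {0}
  [3] u=2 | in 111111 | out 111111 | prev 000000 | push {}
  [4] u=3 | in 111111 | out 111101 | prev 000000 | push {1}
  [5] u=0 | in 111111 | out 101101 | ==
  [6] u=1 | in 111101 | out 111111 | ==

Converged values:
  [0] 101101
  [1] 111111
  [2] 111111
  [3] 111101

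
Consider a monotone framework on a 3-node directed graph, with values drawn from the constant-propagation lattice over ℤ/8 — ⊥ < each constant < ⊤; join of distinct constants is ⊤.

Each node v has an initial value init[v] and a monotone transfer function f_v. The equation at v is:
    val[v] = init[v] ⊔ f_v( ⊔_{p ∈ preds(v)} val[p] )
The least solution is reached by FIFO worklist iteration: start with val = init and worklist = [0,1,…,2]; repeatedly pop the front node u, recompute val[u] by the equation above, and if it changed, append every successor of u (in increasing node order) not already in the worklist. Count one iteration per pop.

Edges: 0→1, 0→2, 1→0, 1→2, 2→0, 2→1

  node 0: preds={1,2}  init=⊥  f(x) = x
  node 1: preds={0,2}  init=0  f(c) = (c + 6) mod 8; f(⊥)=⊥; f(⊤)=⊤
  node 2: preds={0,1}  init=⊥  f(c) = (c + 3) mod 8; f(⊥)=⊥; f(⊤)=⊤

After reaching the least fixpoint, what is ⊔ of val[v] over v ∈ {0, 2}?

⊤

Worklist (6 pops):
  #1 pop 0: in=0 → 0 (was ⊥); enqueue []
  #2 pop 1: in=0 → ⊤ (was 0); enqueue [0]
  #3 pop 2: in=⊤ → ⊤ (was ⊥); enqueue [1]
  #4 pop 0: in=⊤ → ⊤ (was 0); enqueue [2]
  #5 pop 1: in=⊤ → ⊤ (no change)
  #6 pop 2: in=⊤ → ⊤ (no change)

Fixpoint:
  val[0] = ⊤
  val[1] = ⊤
  val[2] = ⊤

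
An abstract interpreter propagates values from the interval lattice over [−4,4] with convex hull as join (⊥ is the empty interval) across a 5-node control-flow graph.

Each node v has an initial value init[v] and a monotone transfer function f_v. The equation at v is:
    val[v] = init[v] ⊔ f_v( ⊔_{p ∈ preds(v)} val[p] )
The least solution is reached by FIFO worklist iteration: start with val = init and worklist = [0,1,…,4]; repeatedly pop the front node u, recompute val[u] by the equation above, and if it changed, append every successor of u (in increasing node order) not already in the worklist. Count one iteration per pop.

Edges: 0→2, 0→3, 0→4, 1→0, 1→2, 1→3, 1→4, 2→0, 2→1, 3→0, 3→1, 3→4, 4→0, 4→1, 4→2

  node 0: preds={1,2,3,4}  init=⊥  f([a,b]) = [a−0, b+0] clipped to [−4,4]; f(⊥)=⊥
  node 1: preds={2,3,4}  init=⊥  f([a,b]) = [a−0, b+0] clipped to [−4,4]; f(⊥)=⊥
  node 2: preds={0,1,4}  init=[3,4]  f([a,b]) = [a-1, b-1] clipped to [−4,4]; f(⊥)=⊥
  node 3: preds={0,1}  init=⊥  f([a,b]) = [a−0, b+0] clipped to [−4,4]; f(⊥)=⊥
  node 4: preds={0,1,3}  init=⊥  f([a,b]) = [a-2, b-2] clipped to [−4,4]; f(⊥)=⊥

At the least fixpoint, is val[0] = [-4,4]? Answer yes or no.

yes

Trace (27 dequeues):
  [1] u=0 | in [3,4] | out [3,4] | prev ⊥ | push {}
  [2] u=1 | in [3,4] | out [3,4] | prev ⊥ | push {0}
  [3] u=2 | in [3,4] | out [2,4] | prev [3,4] | push {1}
  [4] u=3 | in [3,4] | out [3,4] | prev ⊥ | push {}
  [5] u=4 | in [3,4] | out [1,2] | prev ⊥ | push {2}
  [6] u=0 | in [1,4] | out [1,4] | prev [3,4] | push {3,4}
  [7] u=1 | in [1,4] | out [1,4] | prev [3,4] | push {0}
  [8] u=2 | in [1,4] | out [0,4] | prev [2,4] | push {1}
  [9] u=3 | in [1,4] | out [1,4] | prev [3,4] | push {}
  [10] u=4 | in [1,4] | out [-1,2] | prev [1,2] | push {2}
  [11] u=0 | in [-1,4] | out [-1,4] | prev [1,4] | push {3,4}
  [12] u=1 | in [-1,4] | out [-1,4] | prev [1,4] | push {0}
  [13] u=2 | in [-1,4] | out [-2,4] | prev [0,4] | push {1}
  [14] u=3 | in [-1,4] | out [-1,4] | prev [1,4] | push {}
  [15] u=4 | in [-1,4] | out [-3,2] | prev [-1,2] | push {2}
  [16] u=0 | in [-3,4] | out [-3,4] | prev [-1,4] | push {3,4}
  [17] u=1 | in [-3,4] | out [-3,4] | prev [-1,4] | push {0}
  [18] u=2 | in [-3,4] | out [-4,4] | prev [-2,4] | push {1}
  [19] u=3 | in [-3,4] | out [-3,4] | prev [-1,4] | push {}
  [20] u=4 | in [-3,4] | out [-4,2] | prev [-3,2] | push {2}
  [21] u=0 | in [-4,4] | out [-4,4] | prev [-3,4] | push {3,4}
  [22] u=1 | in [-4,4] | out [-4,4] | prev [-3,4] | push {0}
  [23] u=2 | in [-4,4] | out [-4,4] | ==
  [24] u=3 | in [-4,4] | out [-4,4] | prev [-3,4] | push {1}
  [25] u=4 | in [-4,4] | out [-4,2] | ==
  [26] u=0 | in [-4,4] | out [-4,4] | ==
  [27] u=1 | in [-4,4] | out [-4,4] | ==

Converged values:
  [0] [-4,4]
  [1] [-4,4]
  [2] [-4,4]
  [3] [-4,4]
  [4] [-4,2]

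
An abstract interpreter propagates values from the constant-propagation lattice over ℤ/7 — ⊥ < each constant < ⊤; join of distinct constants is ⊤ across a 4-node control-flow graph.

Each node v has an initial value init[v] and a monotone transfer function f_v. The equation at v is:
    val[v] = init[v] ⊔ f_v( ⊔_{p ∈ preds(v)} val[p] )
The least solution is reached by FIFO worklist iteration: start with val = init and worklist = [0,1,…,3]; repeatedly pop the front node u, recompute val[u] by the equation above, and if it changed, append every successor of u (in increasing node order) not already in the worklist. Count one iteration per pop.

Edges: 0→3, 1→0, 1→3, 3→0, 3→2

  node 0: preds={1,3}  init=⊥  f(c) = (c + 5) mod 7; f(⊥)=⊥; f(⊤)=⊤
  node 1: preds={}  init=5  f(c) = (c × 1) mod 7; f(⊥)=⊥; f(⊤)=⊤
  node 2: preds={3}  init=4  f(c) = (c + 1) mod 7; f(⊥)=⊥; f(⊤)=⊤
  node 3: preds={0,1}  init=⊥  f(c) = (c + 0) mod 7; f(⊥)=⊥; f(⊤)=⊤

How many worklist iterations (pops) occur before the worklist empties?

7

Trace (7 dequeues):
  [1] u=0 | in 5 | out 3 | prev ⊥ | push {}
  [2] u=1 | in ⊥ | out 5 | ==
  [3] u=2 | in ⊥ | out 4 | ==
  [4] u=3 | in ⊤ | out ⊤ | prev ⊥ | push {0,2}
  [5] u=0 | in ⊤ | out ⊤ | prev 3 | push {3}
  [6] u=2 | in ⊤ | out ⊤ | prev 4 | push {}
  [7] u=3 | in ⊤ | out ⊤ | ==

Converged values:
  [0] ⊤
  [1] 5
  [2] ⊤
  [3] ⊤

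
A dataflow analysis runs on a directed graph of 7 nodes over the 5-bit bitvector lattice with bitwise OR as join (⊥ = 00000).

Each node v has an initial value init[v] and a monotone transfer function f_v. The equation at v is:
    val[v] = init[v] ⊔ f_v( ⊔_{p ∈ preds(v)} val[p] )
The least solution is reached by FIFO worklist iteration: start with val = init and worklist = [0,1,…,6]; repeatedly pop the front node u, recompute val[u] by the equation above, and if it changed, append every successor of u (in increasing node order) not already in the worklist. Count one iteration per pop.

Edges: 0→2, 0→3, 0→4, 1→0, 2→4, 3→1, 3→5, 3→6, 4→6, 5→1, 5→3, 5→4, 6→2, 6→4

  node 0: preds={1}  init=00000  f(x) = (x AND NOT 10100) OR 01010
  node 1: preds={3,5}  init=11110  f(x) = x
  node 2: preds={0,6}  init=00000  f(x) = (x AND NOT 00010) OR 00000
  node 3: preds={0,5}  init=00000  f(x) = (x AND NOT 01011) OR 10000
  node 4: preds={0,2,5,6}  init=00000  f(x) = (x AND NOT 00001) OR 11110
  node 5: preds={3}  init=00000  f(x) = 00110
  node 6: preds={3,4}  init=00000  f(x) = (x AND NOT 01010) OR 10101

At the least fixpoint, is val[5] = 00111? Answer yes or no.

no

Iteration log — 15 steps:
  step 1. node 0  ⊔preds=11110  new=01010  old=00000  +wl: 
  step 2. node 1  ⊔preds=00000  new=11110  stable
  step 3. node 2  ⊔preds=01010  new=01000  old=00000  +wl: 
  step 4. node 3  ⊔preds=01010  new=10000  old=00000  +wl: 1
  step 5. node 4  ⊔preds=01010  new=11110  old=00000  +wl: 
  step 6. node 5  ⊔preds=10000  new=00110  old=00000  +wl: 3,4
  step 7. node 6  ⊔preds=11110  new=10101  old=00000  +wl: 2
  step 8. node 1  ⊔preds=10110  new=11110  stable
  step 9. node 3  ⊔preds=01110  new=10100  old=10000  +wl: 1,5,6
  step 10. node 4  ⊔preds=11111  new=11110  stable
  step 11. node 2  ⊔preds=11111  new=11101  old=01000  +wl: 4
  step 12. node 1  ⊔preds=10110  new=11110  stable
  step 13. node 5  ⊔preds=10100  new=00110  stable
  step 14. node 6  ⊔preds=11110  new=10101  stable
  step 15. node 4  ⊔preds=11111  new=11110  stable

Least fixpoint reached:
  node 0: 01010
  node 1: 11110
  node 2: 11101
  node 3: 10100
  node 4: 11110
  node 5: 00110
  node 6: 10101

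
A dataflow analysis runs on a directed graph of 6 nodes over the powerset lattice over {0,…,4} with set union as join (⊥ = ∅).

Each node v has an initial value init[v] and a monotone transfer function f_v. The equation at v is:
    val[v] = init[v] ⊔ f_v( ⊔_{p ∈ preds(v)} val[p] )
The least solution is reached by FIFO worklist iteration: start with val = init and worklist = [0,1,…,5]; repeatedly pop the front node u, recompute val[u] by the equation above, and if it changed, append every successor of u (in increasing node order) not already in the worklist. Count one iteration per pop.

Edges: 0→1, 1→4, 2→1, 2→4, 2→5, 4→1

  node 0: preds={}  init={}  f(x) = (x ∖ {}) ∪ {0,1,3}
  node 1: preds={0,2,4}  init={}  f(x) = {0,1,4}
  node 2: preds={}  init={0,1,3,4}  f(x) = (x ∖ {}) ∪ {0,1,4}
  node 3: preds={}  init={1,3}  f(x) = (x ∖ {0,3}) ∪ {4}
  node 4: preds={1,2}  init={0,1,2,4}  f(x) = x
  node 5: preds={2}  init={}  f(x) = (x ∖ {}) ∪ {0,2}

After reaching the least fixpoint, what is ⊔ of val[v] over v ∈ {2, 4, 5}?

Worklist (7 pops):
  #1 pop 0: in={} → {0,1,3} (was {}); enqueue []
  #2 pop 1: in={0,1,2,3,4} → {0,1,4} (was {}); enqueue []
  #3 pop 2: in={} → {0,1,3,4} (no change)
  #4 pop 3: in={} → {1,3,4} (was {1,3}); enqueue []
  #5 pop 4: in={0,1,3,4} → {0,1,2,3,4} (was {0,1,2,4}); enqueue [1]
  #6 pop 5: in={0,1,3,4} → {0,1,2,3,4} (was {}); enqueue []
  #7 pop 1: in={0,1,2,3,4} → {0,1,4} (no change)

Fixpoint:
  val[0] = {0,1,3}
  val[1] = {0,1,4}
  val[2] = {0,1,3,4}
  val[3] = {1,3,4}
  val[4] = {0,1,2,3,4}
  val[5] = {0,1,2,3,4}

{0,1,2,3,4}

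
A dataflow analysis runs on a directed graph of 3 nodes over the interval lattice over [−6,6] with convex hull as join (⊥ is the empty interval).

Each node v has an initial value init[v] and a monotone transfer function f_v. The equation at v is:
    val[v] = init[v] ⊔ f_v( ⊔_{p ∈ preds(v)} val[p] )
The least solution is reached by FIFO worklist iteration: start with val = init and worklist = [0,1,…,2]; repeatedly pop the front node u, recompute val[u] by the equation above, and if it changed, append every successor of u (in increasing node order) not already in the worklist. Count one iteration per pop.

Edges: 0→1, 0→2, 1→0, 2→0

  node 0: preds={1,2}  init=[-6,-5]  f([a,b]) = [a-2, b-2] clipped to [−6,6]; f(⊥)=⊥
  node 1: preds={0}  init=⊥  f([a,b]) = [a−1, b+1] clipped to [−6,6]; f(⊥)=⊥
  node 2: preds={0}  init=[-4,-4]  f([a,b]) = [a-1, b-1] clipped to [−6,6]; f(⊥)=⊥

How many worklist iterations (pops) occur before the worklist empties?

4

Iteration log — 4 steps:
  step 1. node 0  ⊔preds=[-4,-4]  new=[-6,-5]  stable
  step 2. node 1  ⊔preds=[-6,-5]  new=[-6,-4]  old=⊥  +wl: 0
  step 3. node 2  ⊔preds=[-6,-5]  new=[-6,-4]  old=[-4,-4]  +wl: 
  step 4. node 0  ⊔preds=[-6,-4]  new=[-6,-5]  stable

Least fixpoint reached:
  node 0: [-6,-5]
  node 1: [-6,-4]
  node 2: [-6,-4]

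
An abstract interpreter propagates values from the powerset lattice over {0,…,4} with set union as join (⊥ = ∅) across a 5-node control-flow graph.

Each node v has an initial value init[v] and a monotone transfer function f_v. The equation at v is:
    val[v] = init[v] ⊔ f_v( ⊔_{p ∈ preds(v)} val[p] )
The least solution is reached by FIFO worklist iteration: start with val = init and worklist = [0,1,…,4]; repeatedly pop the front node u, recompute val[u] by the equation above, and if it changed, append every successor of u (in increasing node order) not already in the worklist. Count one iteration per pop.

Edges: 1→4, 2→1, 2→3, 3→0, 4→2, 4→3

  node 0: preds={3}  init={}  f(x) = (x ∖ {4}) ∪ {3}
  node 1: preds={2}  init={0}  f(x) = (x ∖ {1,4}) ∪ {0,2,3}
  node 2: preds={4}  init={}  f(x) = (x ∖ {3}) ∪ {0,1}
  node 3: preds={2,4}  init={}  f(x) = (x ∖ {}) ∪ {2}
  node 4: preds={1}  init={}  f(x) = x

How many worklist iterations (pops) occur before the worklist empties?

Trace (11 dequeues):
  [1] u=0 | in {} | out {3} | prev {} | push {}
  [2] u=1 | in {} | out {0,2,3} | prev {0} | push {}
  [3] u=2 | in {} | out {0,1} | prev {} | push {1}
  [4] u=3 | in {0,1} | out {0,1,2} | prev {} | push {0}
  [5] u=4 | in {0,2,3} | out {0,2,3} | prev {} | push {2,3}
  [6] u=1 | in {0,1} | out {0,2,3} | ==
  [7] u=0 | in {0,1,2} | out {0,1,2,3} | prev {3} | push {}
  [8] u=2 | in {0,2,3} | out {0,1,2} | prev {0,1} | push {1}
  [9] u=3 | in {0,1,2,3} | out {0,1,2,3} | prev {0,1,2} | push {0}
  [10] u=1 | in {0,1,2} | out {0,2,3} | ==
  [11] u=0 | in {0,1,2,3} | out {0,1,2,3} | ==

Converged values:
  [0] {0,1,2,3}
  [1] {0,2,3}
  [2] {0,1,2}
  [3] {0,1,2,3}
  [4] {0,2,3}

11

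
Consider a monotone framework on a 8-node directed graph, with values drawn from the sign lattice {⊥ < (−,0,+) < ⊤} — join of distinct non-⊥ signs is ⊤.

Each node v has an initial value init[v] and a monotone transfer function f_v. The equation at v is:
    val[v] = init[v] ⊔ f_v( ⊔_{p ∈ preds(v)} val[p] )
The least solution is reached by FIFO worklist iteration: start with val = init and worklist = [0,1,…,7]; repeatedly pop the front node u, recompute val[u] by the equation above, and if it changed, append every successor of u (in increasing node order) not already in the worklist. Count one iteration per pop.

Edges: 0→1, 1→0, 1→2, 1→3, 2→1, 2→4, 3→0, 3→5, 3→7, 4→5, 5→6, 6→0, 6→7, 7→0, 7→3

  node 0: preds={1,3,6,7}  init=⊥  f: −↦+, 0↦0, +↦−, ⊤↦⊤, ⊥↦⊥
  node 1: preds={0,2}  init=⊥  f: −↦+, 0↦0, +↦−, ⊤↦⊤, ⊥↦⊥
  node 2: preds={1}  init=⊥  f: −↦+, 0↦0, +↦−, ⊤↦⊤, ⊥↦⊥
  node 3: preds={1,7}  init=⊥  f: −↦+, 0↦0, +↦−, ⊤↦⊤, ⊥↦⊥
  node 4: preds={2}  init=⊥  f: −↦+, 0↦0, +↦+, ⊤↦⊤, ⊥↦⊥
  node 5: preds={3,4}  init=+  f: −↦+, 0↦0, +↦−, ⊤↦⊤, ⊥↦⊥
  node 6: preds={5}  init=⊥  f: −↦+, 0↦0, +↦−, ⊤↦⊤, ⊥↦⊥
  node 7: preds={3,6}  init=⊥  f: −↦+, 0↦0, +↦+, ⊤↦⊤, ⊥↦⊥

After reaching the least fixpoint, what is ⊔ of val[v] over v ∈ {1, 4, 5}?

Worklist (25 pops):
  #1 pop 0: in=⊥ → ⊥ (no change)
  #2 pop 1: in=⊥ → ⊥ (no change)
  #3 pop 2: in=⊥ → ⊥ (no change)
  #4 pop 3: in=⊥ → ⊥ (no change)
  #5 pop 4: in=⊥ → ⊥ (no change)
  #6 pop 5: in=⊥ → + (no change)
  #7 pop 6: in=+ → − (was ⊥); enqueue [0]
  #8 pop 7: in=− → + (was ⊥); enqueue [3]
  #9 pop 0: in=⊤ → ⊤ (was ⊥); enqueue [1]
  #10 pop 3: in=+ → − (was ⊥); enqueue [0,5,7]
  #11 pop 1: in=⊤ → ⊤ (was ⊥); enqueue [2,3]
  #12 pop 0: in=⊤ → ⊤ (no change)
  #13 pop 5: in=− → + (no change)
  #14 pop 7: in=− → + (no change)
  #15 pop 2: in=⊤ → ⊤ (was ⊥); enqueue [1,4]
  #16 pop 3: in=⊤ → ⊤ (was −); enqueue [0,5,7]
  #17 pop 1: in=⊤ → ⊤ (no change)
  #18 pop 4: in=⊤ → ⊤ (was ⊥); enqueue []
  #19 pop 0: in=⊤ → ⊤ (no change)
  #20 pop 5: in=⊤ → ⊤ (was +); enqueue [6]
  #21 pop 7: in=⊤ → ⊤ (was +); enqueue [0,3]
  #22 pop 6: in=⊤ → ⊤ (was −); enqueue [7]
  #23 pop 0: in=⊤ → ⊤ (no change)
  #24 pop 3: in=⊤ → ⊤ (no change)
  #25 pop 7: in=⊤ → ⊤ (no change)

Fixpoint:
  val[0] = ⊤
  val[1] = ⊤
  val[2] = ⊤
  val[3] = ⊤
  val[4] = ⊤
  val[5] = ⊤
  val[6] = ⊤
  val[7] = ⊤

⊤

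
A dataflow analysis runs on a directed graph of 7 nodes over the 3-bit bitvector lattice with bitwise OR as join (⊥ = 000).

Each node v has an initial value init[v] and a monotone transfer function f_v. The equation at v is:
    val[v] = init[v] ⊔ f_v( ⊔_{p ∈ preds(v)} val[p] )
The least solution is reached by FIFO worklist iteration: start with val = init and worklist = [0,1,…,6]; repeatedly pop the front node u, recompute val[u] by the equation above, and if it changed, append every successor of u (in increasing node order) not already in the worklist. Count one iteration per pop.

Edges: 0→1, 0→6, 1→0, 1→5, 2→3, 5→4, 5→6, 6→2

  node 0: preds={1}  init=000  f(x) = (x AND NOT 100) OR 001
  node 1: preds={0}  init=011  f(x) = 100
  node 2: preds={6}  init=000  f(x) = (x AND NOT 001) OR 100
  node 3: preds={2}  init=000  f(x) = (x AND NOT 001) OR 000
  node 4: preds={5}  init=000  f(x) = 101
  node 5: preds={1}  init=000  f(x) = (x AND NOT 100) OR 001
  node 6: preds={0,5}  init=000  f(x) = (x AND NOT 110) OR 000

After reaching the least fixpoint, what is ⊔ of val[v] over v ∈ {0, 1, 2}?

111

Worklist (10 pops):
  #1 pop 0: in=011 → 011 (was 000); enqueue []
  #2 pop 1: in=011 → 111 (was 011); enqueue [0]
  #3 pop 2: in=000 → 100 (was 000); enqueue []
  #4 pop 3: in=100 → 100 (was 000); enqueue []
  #5 pop 4: in=000 → 101 (was 000); enqueue []
  #6 pop 5: in=111 → 011 (was 000); enqueue [4]
  #7 pop 6: in=011 → 001 (was 000); enqueue [2]
  #8 pop 0: in=111 → 011 (no change)
  #9 pop 4: in=011 → 101 (no change)
  #10 pop 2: in=001 → 100 (no change)

Fixpoint:
  val[0] = 011
  val[1] = 111
  val[2] = 100
  val[3] = 100
  val[4] = 101
  val[5] = 011
  val[6] = 001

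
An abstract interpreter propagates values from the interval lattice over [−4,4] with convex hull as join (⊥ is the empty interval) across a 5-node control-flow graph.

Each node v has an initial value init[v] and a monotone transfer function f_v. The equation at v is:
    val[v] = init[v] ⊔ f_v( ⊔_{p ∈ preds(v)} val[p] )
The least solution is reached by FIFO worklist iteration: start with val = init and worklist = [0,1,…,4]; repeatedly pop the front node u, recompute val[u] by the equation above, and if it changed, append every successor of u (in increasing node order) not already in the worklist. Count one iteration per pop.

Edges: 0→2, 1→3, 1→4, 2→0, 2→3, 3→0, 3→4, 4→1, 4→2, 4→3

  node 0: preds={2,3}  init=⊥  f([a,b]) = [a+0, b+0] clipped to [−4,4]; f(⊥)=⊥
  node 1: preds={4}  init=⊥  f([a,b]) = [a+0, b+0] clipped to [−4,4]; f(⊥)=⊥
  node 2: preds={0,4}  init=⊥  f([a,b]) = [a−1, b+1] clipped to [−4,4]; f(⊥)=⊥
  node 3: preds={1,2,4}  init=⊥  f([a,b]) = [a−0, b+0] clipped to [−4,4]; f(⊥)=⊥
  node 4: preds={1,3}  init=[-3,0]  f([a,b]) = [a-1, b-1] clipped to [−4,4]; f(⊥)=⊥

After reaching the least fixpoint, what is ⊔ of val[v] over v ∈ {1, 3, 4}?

[-4,4]

Worklist (25 pops):
  #1 pop 0: in=⊥ → ⊥ (no change)
  #2 pop 1: in=[-3,0] → [-3,0] (was ⊥); enqueue []
  #3 pop 2: in=[-3,0] → [-4,1] (was ⊥); enqueue [0]
  #4 pop 3: in=[-4,1] → [-4,1] (was ⊥); enqueue []
  #5 pop 4: in=[-4,1] → [-4,0] (was [-3,0]); enqueue [1,2,3]
  #6 pop 0: in=[-4,1] → [-4,1] (was ⊥); enqueue []
  #7 pop 1: in=[-4,0] → [-4,0] (was [-3,0]); enqueue [4]
  #8 pop 2: in=[-4,1] → [-4,2] (was [-4,1]); enqueue [0]
  #9 pop 3: in=[-4,2] → [-4,2] (was [-4,1]); enqueue []
  #10 pop 4: in=[-4,2] → [-4,1] (was [-4,0]); enqueue [1,2,3]
  #11 pop 0: in=[-4,2] → [-4,2] (was [-4,1]); enqueue []
  #12 pop 1: in=[-4,1] → [-4,1] (was [-4,0]); enqueue [4]
  #13 pop 2: in=[-4,2] → [-4,3] (was [-4,2]); enqueue [0]
  #14 pop 3: in=[-4,3] → [-4,3] (was [-4,2]); enqueue []
  #15 pop 4: in=[-4,3] → [-4,2] (was [-4,1]); enqueue [1,2,3]
  #16 pop 0: in=[-4,3] → [-4,3] (was [-4,2]); enqueue []
  #17 pop 1: in=[-4,2] → [-4,2] (was [-4,1]); enqueue [4]
  #18 pop 2: in=[-4,3] → [-4,4] (was [-4,3]); enqueue [0]
  #19 pop 3: in=[-4,4] → [-4,4] (was [-4,3]); enqueue []
  #20 pop 4: in=[-4,4] → [-4,3] (was [-4,2]); enqueue [1,2,3]
  #21 pop 0: in=[-4,4] → [-4,4] (was [-4,3]); enqueue []
  #22 pop 1: in=[-4,3] → [-4,3] (was [-4,2]); enqueue [4]
  #23 pop 2: in=[-4,4] → [-4,4] (no change)
  #24 pop 3: in=[-4,4] → [-4,4] (no change)
  #25 pop 4: in=[-4,4] → [-4,3] (no change)

Fixpoint:
  val[0] = [-4,4]
  val[1] = [-4,3]
  val[2] = [-4,4]
  val[3] = [-4,4]
  val[4] = [-4,3]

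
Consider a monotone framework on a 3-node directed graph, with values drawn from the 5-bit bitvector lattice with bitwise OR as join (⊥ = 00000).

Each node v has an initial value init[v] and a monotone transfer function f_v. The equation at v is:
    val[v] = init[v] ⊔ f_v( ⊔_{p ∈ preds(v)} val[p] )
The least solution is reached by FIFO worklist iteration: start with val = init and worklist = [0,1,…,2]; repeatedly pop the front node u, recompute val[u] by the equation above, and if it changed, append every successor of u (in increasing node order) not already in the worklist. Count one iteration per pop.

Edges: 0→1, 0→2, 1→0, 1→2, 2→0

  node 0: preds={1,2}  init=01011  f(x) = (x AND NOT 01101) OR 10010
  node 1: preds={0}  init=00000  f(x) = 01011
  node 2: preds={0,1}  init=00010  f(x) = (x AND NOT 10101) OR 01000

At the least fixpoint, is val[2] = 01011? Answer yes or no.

Iteration log — 4 steps:
  step 1. node 0  ⊔preds=00010  new=11011  old=01011  +wl: 
  step 2. node 1  ⊔preds=11011  new=01011  old=00000  +wl: 0
  step 3. node 2  ⊔preds=11011  new=01010  old=00010  +wl: 
  step 4. node 0  ⊔preds=01011  new=11011  stable

Least fixpoint reached:
  node 0: 11011
  node 1: 01011
  node 2: 01010

no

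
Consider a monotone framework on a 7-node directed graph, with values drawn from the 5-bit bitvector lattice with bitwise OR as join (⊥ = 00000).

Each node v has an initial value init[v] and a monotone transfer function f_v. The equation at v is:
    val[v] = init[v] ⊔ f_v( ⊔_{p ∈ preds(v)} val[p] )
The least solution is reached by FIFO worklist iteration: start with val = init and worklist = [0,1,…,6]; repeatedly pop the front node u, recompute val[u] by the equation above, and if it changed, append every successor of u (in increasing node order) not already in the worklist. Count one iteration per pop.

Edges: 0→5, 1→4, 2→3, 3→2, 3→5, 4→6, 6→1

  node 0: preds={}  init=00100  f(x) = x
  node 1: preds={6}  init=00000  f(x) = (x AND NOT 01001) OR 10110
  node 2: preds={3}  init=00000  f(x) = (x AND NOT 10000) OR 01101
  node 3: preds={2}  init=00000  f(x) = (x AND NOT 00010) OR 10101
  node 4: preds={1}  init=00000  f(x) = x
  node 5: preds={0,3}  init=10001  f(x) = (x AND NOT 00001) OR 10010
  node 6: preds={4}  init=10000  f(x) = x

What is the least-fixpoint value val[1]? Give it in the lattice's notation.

10110

Trace (9 dequeues):
  [1] u=0 | in 00000 | out 00100 | ==
  [2] u=1 | in 10000 | out 10110 | prev 00000 | push {}
  [3] u=2 | in 00000 | out 01101 | prev 00000 | push {}
  [4] u=3 | in 01101 | out 11101 | prev 00000 | push {2}
  [5] u=4 | in 10110 | out 10110 | prev 00000 | push {}
  [6] u=5 | in 11101 | out 11111 | prev 10001 | push {}
  [7] u=6 | in 10110 | out 10110 | prev 10000 | push {1}
  [8] u=2 | in 11101 | out 01101 | ==
  [9] u=1 | in 10110 | out 10110 | ==

Converged values:
  [0] 00100
  [1] 10110
  [2] 01101
  [3] 11101
  [4] 10110
  [5] 11111
  [6] 10110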